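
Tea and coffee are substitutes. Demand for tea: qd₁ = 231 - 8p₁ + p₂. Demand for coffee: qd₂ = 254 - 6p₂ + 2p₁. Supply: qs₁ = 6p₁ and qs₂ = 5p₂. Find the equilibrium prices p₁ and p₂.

p₁ = 2795/152, p₂ = 2009/76

Market 1: 231 - 8p₁ + p₂ = 6p₁ → 14p₁ - p₂ = 231.
Market 2: 11p₂ - 2p₁ = 254.
Eliminating p₂: 11×(1) + 1×(2) gives 152p₁ = 2795, so p₁ = 2795/152.
Back-substitute into (2): p₂ = (254 + 2×2795/152) / 11 = 2009/76.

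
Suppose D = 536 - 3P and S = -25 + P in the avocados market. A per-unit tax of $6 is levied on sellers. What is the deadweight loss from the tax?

Deadweight loss = 13.5

Pre-tax equilibrium: P* = 140.25, Q* = 115.25.
Tax on sellers shifts supply to S = -25 + 1(P − 6) = -31 + P.
536 - 3P = -31 + P gives buyer price Pb = 141.75; sellers receive Ps = 141.75 − 6 = 135.75.
New quantity: Q = 536 − 3(141.75) = 110.75.
DWL = ½ × 6 × (115.25 − 110.75) = 13.5.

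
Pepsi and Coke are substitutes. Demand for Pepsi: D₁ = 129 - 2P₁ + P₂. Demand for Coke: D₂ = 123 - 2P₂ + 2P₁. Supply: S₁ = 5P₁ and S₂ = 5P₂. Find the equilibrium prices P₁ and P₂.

Market 1: 129 - 2P₁ + P₂ = 5P₁ → 7P₁ - P₂ = 129.
Market 2: 7P₂ - 2P₁ = 123.
Eliminating P₂: 7×(1) + 1×(2) gives 47P₁ = 1026, so P₁ = 1026/47.
Back-substitute into (2): P₂ = (123 + 2×1026/47) / 7 = 1119/47.

P₁ = 1026/47, P₂ = 1119/47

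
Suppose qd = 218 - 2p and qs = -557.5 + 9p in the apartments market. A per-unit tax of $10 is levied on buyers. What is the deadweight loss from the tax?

Deadweight loss = 900/11

Pre-tax equilibrium: p* = 70.5, q* = 77.
Tax on buyers shifts demand to qd = 218 − 2(p + 10) = 198 - 2p.
198 - 2p = -557.5 + 9p gives seller price ps = 1511/22; buyers pay pb = 1511/22 + 10 = 1731/22.
New quantity: q = 218 − 2(1731/22) = 667/11.
DWL = ½ × 10 × (77 − 667/11) = 900/11.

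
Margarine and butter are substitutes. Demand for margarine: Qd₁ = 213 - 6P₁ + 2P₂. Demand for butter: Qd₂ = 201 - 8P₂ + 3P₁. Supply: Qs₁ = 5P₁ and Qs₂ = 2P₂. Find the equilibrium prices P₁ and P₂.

Market 1: 213 - 6P₁ + 2P₂ = 5P₁ → 11P₁ - 2P₂ = 213.
Market 2: 10P₂ - 3P₁ = 201.
Eliminating P₂: 10×(1) + 2×(2) gives 104P₁ = 2532, so P₁ = 633/26.
Back-substitute into (2): P₂ = (201 + 3×633/26) / 10 = 1425/52.

P₁ = 633/26, P₂ = 1425/52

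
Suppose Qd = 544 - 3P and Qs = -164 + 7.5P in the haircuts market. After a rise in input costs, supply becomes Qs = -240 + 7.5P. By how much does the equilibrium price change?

Original equilibrium: P* = 472/7, Q* = 2392/7.
New equilibrium: 544 - 3P = -240 + 7.5P, so 784 = 10.5P and P' = 224/3; Q' = 544 − 3(224/3) = 320.
Change in price: 224/3 − 472/7 = 152/21.

ΔP = 152/21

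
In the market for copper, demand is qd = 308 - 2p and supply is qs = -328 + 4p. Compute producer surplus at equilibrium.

Producer surplus = 1152

Equilibrium: 308 - 2p = -328 + 4p gives p* = 106, q* = 96.
Supply starts at p = 82 (where qs = 0).
PS = ½(106 − 82)(96) = 1152.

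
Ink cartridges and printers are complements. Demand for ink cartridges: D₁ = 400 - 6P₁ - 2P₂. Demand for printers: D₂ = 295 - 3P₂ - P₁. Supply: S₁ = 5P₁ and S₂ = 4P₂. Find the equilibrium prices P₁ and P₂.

P₁ = 442/15, P₂ = 569/15

Market 1: 400 - 6P₁ - 2P₂ = 5P₁ → 11P₁ + 2P₂ = 400.
Market 2: 7P₂ + P₁ = 295.
Eliminating P₂: 7×(1) − 2×(2) gives 75P₁ = 2210, so P₁ = 442/15.
Back-substitute into (2): P₂ = (295 − 1×442/15) / 7 = 569/15.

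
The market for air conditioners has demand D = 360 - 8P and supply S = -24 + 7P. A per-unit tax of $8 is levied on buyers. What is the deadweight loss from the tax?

Deadweight loss = 1792/15

Pre-tax equilibrium: P* = 25.6, Q* = 155.2.
Tax on buyers shifts demand to D = 360 − 8(P + 8) = 296 - 8P.
296 - 8P = -24 + 7P gives seller price Ps = 64/3; buyers pay Pb = 64/3 + 8 = 88/3.
New quantity: Q = 360 − 8(88/3) = 376/3.
DWL = ½ × 8 × (155.2 − 376/3) = 1792/15.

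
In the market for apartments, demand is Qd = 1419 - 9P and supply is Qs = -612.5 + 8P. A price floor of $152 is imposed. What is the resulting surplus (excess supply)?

Equilibrium price would be P* = 119.5, so the floor at 152 binds.
At P = 152: Qd = 51, Qs = 603.5.
Surplus = 603.5 − 51 = 552.5.

Surplus = 552.5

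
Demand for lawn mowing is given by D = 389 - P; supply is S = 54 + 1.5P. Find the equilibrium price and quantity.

Set D = S: 389 - P = 54 + 1.5P.
335 = 2.5P, so P* = 134.
Q* = 389 − 1(134) = 255.

P* = 134, Q* = 255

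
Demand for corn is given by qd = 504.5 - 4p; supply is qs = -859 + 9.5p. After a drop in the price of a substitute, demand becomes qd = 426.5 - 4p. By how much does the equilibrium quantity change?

Original equilibrium: p* = 101, q* = 100.5.
New equilibrium: 426.5 - 4p = -859 + 9.5p, so 1285.5 = 13.5p and p' = 857/9; q' = 426.5 − 4(857/9) = 821/18.
Change in quantity: 821/18 − 100.5 = -494/9.

Δq = -494/9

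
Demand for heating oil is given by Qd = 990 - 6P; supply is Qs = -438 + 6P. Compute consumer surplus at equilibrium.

Consumer surplus = 6348

Equilibrium: 990 - 6P = -438 + 6P gives P* = 119, Q* = 276.
Demand choke price (Qd = 0): P = 165.
CS = ½(165 − 119)(276) = 6348.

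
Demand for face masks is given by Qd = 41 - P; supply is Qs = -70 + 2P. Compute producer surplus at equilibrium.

Equilibrium: 41 - P = -70 + 2P gives P* = 37, Q* = 4.
Supply starts at P = 35 (where Qs = 0).
PS = ½(37 − 35)(4) = 4.

Producer surplus = 4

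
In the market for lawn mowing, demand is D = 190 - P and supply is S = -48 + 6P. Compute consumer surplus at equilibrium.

Equilibrium: 190 - P = -48 + 6P gives P* = 34, Q* = 156.
Demand choke price (D = 0): P = 190.
CS = ½(190 − 34)(156) = 12168.

Consumer surplus = 12168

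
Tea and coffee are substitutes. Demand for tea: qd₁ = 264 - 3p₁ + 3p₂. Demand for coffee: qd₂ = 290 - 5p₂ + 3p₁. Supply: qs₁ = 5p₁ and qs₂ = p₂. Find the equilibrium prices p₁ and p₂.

Market 1: 264 - 3p₁ + 3p₂ = 5p₁ → 8p₁ - 3p₂ = 264.
Market 2: 6p₂ - 3p₁ = 290.
Eliminating p₂: 6×(1) + 3×(2) gives 39p₁ = 2454, so p₁ = 818/13.
Back-substitute into (2): p₂ = (290 + 3×818/13) / 6 = 3112/39.

p₁ = 818/13, p₂ = 3112/39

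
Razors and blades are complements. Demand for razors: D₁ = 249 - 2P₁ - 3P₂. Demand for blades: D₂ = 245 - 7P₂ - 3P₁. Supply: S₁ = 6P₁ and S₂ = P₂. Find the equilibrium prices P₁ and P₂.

Market 1: 249 - 2P₁ - 3P₂ = 6P₁ → 8P₁ + 3P₂ = 249.
Market 2: 8P₂ + 3P₁ = 245.
Eliminating P₂: 8×(1) − 3×(2) gives 55P₁ = 1257, so P₁ = 1257/55.
Back-substitute into (2): P₂ = (245 − 3×1257/55) / 8 = 1213/55.

P₁ = 1257/55, P₂ = 1213/55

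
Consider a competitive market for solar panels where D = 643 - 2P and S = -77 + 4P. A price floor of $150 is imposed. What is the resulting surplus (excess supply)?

Surplus = 180

Equilibrium price would be P* = 120, so the floor at 150 binds.
At P = 150: D = 343, S = 523.
Surplus = 523 − 343 = 180.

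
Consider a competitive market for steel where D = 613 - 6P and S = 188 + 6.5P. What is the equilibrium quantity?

Set D = S: 613 - 6P = 188 + 6.5P.
425 = 12.5P, so P* = 34.
Q* = 613 − 6(34) = 409.

Q* = 409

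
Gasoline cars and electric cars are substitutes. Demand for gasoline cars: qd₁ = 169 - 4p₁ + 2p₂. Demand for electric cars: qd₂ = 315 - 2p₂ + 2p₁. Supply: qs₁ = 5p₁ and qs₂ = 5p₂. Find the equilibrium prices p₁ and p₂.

p₁ = 1813/59, p₂ = 3173/59

Market 1: 169 - 4p₁ + 2p₂ = 5p₁ → 9p₁ - 2p₂ = 169.
Market 2: 7p₂ - 2p₁ = 315.
Eliminating p₂: 7×(1) + 2×(2) gives 59p₁ = 1813, so p₁ = 1813/59.
Back-substitute into (2): p₂ = (315 + 2×1813/59) / 7 = 3173/59.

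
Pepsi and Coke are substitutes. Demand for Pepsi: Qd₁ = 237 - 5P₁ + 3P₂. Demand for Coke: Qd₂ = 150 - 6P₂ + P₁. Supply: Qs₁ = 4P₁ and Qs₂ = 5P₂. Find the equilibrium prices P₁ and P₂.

Market 1: 237 - 5P₁ + 3P₂ = 4P₁ → 9P₁ - 3P₂ = 237.
Market 2: 11P₂ - P₁ = 150.
Eliminating P₂: 11×(1) + 3×(2) gives 96P₁ = 3057, so P₁ = 31.84375.
Back-substitute into (2): P₂ = (150 + 1×31.84375) / 11 = 16.53125.

P₁ = 31.84375, P₂ = 16.53125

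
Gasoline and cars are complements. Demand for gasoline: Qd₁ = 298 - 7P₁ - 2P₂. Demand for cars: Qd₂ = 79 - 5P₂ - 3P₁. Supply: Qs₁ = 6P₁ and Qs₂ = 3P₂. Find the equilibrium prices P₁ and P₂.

P₁ = 159/7, P₂ = 19/14

Market 1: 298 - 7P₁ - 2P₂ = 6P₁ → 13P₁ + 2P₂ = 298.
Market 2: 8P₂ + 3P₁ = 79.
Eliminating P₂: 8×(1) − 2×(2) gives 98P₁ = 2226, so P₁ = 159/7.
Back-substitute into (2): P₂ = (79 − 3×159/7) / 8 = 19/14.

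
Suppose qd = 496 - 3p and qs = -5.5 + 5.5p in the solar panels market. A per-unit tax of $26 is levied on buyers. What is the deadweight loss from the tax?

Pre-tax equilibrium: p* = 59, q* = 319.
Tax on buyers shifts demand to qd = 496 − 3(p + 26) = 418 - 3p.
418 - 3p = -5.5 + 5.5p gives seller price ps = 847/17; buyers pay pb = 847/17 + 26 = 1289/17.
New quantity: q = 496 − 3(1289/17) = 4565/17.
DWL = ½ × 26 × (319 − 4565/17) = 11154/17.

Deadweight loss = 11154/17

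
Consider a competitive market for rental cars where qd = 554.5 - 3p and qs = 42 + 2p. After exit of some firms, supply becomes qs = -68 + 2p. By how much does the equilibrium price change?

Δp = 22

Original equilibrium: p* = 102.5, q* = 247.
New equilibrium: 554.5 - 3p = -68 + 2p, so 622.5 = 5p and p' = 124.5; q' = 554.5 − 3(124.5) = 181.
Change in price: 124.5 − 102.5 = 22.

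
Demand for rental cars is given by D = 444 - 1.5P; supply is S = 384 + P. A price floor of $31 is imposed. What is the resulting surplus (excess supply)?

Equilibrium price would be P* = 24, so the floor at 31 binds.
At P = 31: D = 397.5, S = 415.
Surplus = 415 − 397.5 = 17.5.

Surplus = 17.5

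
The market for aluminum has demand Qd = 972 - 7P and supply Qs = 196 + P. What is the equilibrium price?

P* = 97

Set Qd = Qs: 972 - 7P = 196 + P.
776 = 8P, so P* = 97.
Q* = 972 − 7(97) = 293.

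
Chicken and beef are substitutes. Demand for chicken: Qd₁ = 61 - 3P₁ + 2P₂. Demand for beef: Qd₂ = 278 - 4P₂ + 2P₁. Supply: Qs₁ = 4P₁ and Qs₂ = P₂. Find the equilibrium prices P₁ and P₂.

Market 1: 61 - 3P₁ + 2P₂ = 4P₁ → 7P₁ - 2P₂ = 61.
Market 2: 5P₂ - 2P₁ = 278.
Eliminating P₂: 5×(1) + 2×(2) gives 31P₁ = 861, so P₁ = 861/31.
Back-substitute into (2): P₂ = (278 + 2×861/31) / 5 = 2068/31.

P₁ = 861/31, P₂ = 2068/31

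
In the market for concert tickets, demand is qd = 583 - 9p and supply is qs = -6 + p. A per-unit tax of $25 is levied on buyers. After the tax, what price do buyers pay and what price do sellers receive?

Pre-tax equilibrium: p* = 58.9, q* = 52.9.
Tax on buyers shifts demand to qd = 583 − 9(p + 25) = 358 - 9p.
358 - 9p = -6 + p gives seller price ps = 36.4; buyers pay pb = 36.4 + 25 = 61.4.
New quantity: q = 583 − 9(61.4) = 30.4.

Buyers pay $61.4, sellers receive $36.4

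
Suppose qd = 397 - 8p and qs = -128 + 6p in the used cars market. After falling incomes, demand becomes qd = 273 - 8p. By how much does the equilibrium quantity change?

Original equilibrium: p* = 37.5, q* = 97.
New equilibrium: 273 - 8p = -128 + 6p, so 401 = 14p and p' = 401/14; q' = 273 − 8(401/14) = 307/7.
Change in quantity: 307/7 − 97 = -372/7.

Δq = -372/7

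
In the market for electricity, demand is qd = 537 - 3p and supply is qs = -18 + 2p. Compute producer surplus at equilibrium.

Equilibrium: 537 - 3p = -18 + 2p gives p* = 111, q* = 204.
Supply starts at p = 9 (where qs = 0).
PS = ½(111 − 9)(204) = 10404.

Producer surplus = 10404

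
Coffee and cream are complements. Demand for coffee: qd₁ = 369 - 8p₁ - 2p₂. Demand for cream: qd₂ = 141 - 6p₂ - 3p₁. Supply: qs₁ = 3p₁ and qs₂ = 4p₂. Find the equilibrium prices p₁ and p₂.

p₁ = 426/13, p₂ = 111/26

Market 1: 369 - 8p₁ - 2p₂ = 3p₁ → 11p₁ + 2p₂ = 369.
Market 2: 10p₂ + 3p₁ = 141.
Eliminating p₂: 10×(1) − 2×(2) gives 104p₁ = 3408, so p₁ = 426/13.
Back-substitute into (2): p₂ = (141 − 3×426/13) / 10 = 111/26.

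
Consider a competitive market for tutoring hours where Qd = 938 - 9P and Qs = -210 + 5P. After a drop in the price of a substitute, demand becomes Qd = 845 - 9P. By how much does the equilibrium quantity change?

ΔQ = -465/14

Original equilibrium: P* = 82, Q* = 200.
New equilibrium: 845 - 9P = -210 + 5P, so 1055 = 14P and P' = 1055/14; Q' = 845 − 9(1055/14) = 2335/14.
Change in quantity: 2335/14 − 200 = -465/14.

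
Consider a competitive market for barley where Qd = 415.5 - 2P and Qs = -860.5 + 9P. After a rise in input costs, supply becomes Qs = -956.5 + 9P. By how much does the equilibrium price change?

ΔP = 96/11

Original equilibrium: P* = 116, Q* = 183.5.
New equilibrium: 415.5 - 2P = -956.5 + 9P, so 1372 = 11P and P' = 1372/11; Q' = 415.5 − 2(1372/11) = 3653/22.
Change in price: 1372/11 − 116 = 96/11.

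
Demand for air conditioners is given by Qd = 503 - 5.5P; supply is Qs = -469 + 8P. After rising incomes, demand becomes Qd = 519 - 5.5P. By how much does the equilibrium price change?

ΔP = 32/27

Original equilibrium: P* = 72, Q* = 107.
New equilibrium: 519 - 5.5P = -469 + 8P, so 988 = 13.5P and P' = 1976/27; Q' = 519 − 5.5(1976/27) = 3145/27.
Change in price: 1976/27 − 72 = 32/27.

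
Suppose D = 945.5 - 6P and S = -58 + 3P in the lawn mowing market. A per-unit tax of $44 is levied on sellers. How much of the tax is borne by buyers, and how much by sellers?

Buyers bear 44/3, sellers bear 88/3

Pre-tax equilibrium: P* = 111.5, Q* = 276.5.
Tax on sellers shifts supply to S = -58 + 3(P − 44) = -190 + 3P.
945.5 - 6P = -190 + 3P gives buyer price Pb = 757/6; sellers receive Ps = 757/6 − 44 = 493/6.
New quantity: Q = 945.5 − 6(757/6) = 188.5.
Buyer burden = 757/6 − 111.5 = 44/3; seller burden = 111.5 − 493/6 = 88/3.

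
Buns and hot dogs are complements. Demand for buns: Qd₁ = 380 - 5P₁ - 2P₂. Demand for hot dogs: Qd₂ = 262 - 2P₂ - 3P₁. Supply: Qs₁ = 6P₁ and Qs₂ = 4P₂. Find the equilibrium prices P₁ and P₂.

Market 1: 380 - 5P₁ - 2P₂ = 6P₁ → 11P₁ + 2P₂ = 380.
Market 2: 6P₂ + 3P₁ = 262.
Eliminating P₂: 6×(1) − 2×(2) gives 60P₁ = 1756, so P₁ = 439/15.
Back-substitute into (2): P₂ = (262 − 3×439/15) / 6 = 871/30.

P₁ = 439/15, P₂ = 871/30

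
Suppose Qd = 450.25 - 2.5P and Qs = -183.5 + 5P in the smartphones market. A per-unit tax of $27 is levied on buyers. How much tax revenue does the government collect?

Tax revenue = 5238

Pre-tax equilibrium: P* = 84.5, Q* = 239.
Tax on buyers shifts demand to Qd = 450.25 − 2.5(P + 27) = 382.75 - 2.5P.
382.75 - 2.5P = -183.5 + 5P gives seller price Ps = 75.5; buyers pay Pb = 75.5 + 27 = 102.5.
New quantity: Q = 450.25 − 2.5(102.5) = 194.
Revenue = 27 × 194 = 5238.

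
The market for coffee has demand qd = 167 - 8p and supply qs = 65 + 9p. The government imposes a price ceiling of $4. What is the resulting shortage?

Equilibrium price would be p* = 6, so the ceiling at 4 binds.
At p = 4: qd = 167 − 8(4) = 135, qs = 65 + 9(4) = 101.
Shortage = 135 − 101 = 34.

Shortage = 34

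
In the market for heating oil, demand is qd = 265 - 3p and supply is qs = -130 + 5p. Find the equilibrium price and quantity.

p* = 49.375, q* = 116.875

Set qd = qs: 265 - 3p = -130 + 5p.
395 = 8p, so p* = 49.375.
q* = 265 − 3(49.375) = 116.875.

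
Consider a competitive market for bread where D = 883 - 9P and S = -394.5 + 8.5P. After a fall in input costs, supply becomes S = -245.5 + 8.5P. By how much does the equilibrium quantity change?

ΔQ = 2682/35

Original equilibrium: P* = 73, Q* = 226.
New equilibrium: 883 - 9P = -245.5 + 8.5P, so 1128.5 = 17.5P and P' = 2257/35; Q' = 883 − 9(2257/35) = 10592/35.
Change in quantity: 10592/35 − 226 = 2682/35.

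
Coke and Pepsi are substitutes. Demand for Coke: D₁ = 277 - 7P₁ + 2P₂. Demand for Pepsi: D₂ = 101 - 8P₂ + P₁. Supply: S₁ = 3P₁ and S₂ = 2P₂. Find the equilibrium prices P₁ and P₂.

Market 1: 277 - 7P₁ + 2P₂ = 3P₁ → 10P₁ - 2P₂ = 277.
Market 2: 10P₂ - P₁ = 101.
Eliminating P₂: 10×(1) + 2×(2) gives 98P₁ = 2972, so P₁ = 1486/49.
Back-substitute into (2): P₂ = (101 + 1×1486/49) / 10 = 1287/98.

P₁ = 1486/49, P₂ = 1287/98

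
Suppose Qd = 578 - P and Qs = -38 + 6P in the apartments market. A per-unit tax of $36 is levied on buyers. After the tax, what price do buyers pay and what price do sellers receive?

Buyers pay 832/7, sellers receive 580/7

Pre-tax equilibrium: P* = 88, Q* = 490.
Tax on buyers shifts demand to Qd = 578 − 1(P + 36) = 542 - P.
542 - P = -38 + 6P gives seller price Ps = 580/7; buyers pay Pb = 580/7 + 36 = 832/7.
New quantity: Q = 578 − 1(832/7) = 3214/7.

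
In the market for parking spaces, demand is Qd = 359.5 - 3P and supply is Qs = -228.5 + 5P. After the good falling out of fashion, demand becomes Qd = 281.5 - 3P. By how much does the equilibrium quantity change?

ΔQ = -48.75

Original equilibrium: P* = 73.5, Q* = 139.
New equilibrium: 281.5 - 3P = -228.5 + 5P, so 510 = 8P and P' = 63.75; Q' = 281.5 − 3(63.75) = 90.25.
Change in quantity: 90.25 − 139 = -48.75.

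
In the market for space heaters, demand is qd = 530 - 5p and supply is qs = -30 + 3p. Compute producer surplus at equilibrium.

Equilibrium: 530 - 5p = -30 + 3p gives p* = 70, q* = 180.
Supply starts at p = 10 (where qs = 0).
PS = ½(70 − 10)(180) = 5400.

Producer surplus = 5400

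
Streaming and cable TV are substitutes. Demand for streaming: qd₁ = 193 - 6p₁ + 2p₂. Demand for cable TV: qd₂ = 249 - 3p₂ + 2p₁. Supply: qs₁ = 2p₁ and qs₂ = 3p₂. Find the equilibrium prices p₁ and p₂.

p₁ = 414/11, p₂ = 1189/22

Market 1: 193 - 6p₁ + 2p₂ = 2p₁ → 8p₁ - 2p₂ = 193.
Market 2: 6p₂ - 2p₁ = 249.
Eliminating p₂: 6×(1) + 2×(2) gives 44p₁ = 1656, so p₁ = 414/11.
Back-substitute into (2): p₂ = (249 + 2×414/11) / 6 = 1189/22.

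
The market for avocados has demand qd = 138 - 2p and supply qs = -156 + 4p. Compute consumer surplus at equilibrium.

Equilibrium: 138 - 2p = -156 + 4p gives p* = 49, q* = 40.
Demand choke price (qd = 0): p = 69.
CS = ½(69 − 49)(40) = 400.

Consumer surplus = 400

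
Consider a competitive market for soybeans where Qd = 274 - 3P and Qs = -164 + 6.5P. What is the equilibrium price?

Set Qd = Qs: 274 - 3P = -164 + 6.5P.
438 = 9.5P, so P* = 876/19.
Q* = 274 − 3(876/19) = 2578/19.

P* = 876/19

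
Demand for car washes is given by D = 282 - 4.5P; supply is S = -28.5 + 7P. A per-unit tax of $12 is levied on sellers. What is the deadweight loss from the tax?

Pre-tax equilibrium: P* = 27, Q* = 160.5.
Tax on sellers shifts supply to S = -28.5 + 7(P − 12) = -112.5 + 7P.
282 - 4.5P = -112.5 + 7P gives buyer price Pb = 789/23; sellers receive Ps = 789/23 − 12 = 513/23.
New quantity: Q = 282 − 4.5(789/23) = 5871/46.
DWL = ½ × 12 × (160.5 − 5871/46) = 4536/23.

Deadweight loss = 4536/23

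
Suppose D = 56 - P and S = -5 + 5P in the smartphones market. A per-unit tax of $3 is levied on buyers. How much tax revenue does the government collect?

Pre-tax equilibrium: P* = 61/6, Q* = 275/6.
Tax on buyers shifts demand to D = 56 − 1(P + 3) = 53 - P.
53 - P = -5 + 5P gives seller price Ps = 29/3; buyers pay Pb = 29/3 + 3 = 38/3.
New quantity: Q = 56 − 1(38/3) = 130/3.
Revenue = 3 × 130/3 = 130.

Tax revenue = 130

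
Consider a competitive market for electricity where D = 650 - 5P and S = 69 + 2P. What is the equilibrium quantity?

Q* = 235

Set D = S: 650 - 5P = 69 + 2P.
581 = 7P, so P* = 83.
Q* = 650 − 5(83) = 235.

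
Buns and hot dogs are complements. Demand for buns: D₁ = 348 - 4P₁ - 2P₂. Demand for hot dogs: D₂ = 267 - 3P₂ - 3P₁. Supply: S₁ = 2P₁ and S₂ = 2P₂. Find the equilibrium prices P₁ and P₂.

P₁ = 50.25, P₂ = 23.25

Market 1: 348 - 4P₁ - 2P₂ = 2P₁ → 6P₁ + 2P₂ = 348.
Market 2: 5P₂ + 3P₁ = 267.
Eliminating P₂: 5×(1) − 2×(2) gives 24P₁ = 1206, so P₁ = 50.25.
Back-substitute into (2): P₂ = (267 − 3×50.25) / 5 = 23.25.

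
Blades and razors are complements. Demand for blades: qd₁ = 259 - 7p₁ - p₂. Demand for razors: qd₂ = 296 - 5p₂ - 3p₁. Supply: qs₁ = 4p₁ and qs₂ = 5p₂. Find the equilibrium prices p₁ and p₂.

p₁ = 2294/107, p₂ = 2479/107

Market 1: 259 - 7p₁ - p₂ = 4p₁ → 11p₁ + p₂ = 259.
Market 2: 10p₂ + 3p₁ = 296.
Eliminating p₂: 10×(1) − 1×(2) gives 107p₁ = 2294, so p₁ = 2294/107.
Back-substitute into (2): p₂ = (296 − 3×2294/107) / 10 = 2479/107.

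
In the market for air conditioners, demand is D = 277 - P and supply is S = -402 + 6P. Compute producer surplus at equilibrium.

Equilibrium: 277 - P = -402 + 6P gives P* = 97, Q* = 180.
Supply starts at P = 67 (where S = 0).
PS = ½(97 − 67)(180) = 2700.

Producer surplus = 2700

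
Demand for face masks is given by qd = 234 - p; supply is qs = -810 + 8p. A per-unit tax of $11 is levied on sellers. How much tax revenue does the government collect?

Pre-tax equilibrium: p* = 116, q* = 118.
Tax on sellers shifts supply to qs = -810 + 8(p − 11) = -898 + 8p.
234 - p = -898 + 8p gives buyer price pb = 1132/9; sellers receive ps = 1132/9 − 11 = 1033/9.
New quantity: q = 234 − 1(1132/9) = 974/9.
Revenue = 11 × 974/9 = 10714/9.

Tax revenue = 10714/9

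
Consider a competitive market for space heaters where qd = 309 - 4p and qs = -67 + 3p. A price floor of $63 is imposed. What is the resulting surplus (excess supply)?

Equilibrium price would be p* = 376/7, so the floor at 63 binds.
At p = 63: qd = 57, qs = 122.
Surplus = 122 − 57 = 65.

Surplus = 65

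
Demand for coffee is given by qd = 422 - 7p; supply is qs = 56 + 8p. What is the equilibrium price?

Set qd = qs: 422 - 7p = 56 + 8p.
366 = 15p, so p* = 24.4.
q* = 422 − 7(24.4) = 251.2.

p* = 24.4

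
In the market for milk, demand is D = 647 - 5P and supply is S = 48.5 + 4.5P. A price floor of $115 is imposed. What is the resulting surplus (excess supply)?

Surplus = 494

Equilibrium price would be P* = 63, so the floor at 115 binds.
At P = 115: D = 72, S = 566.
Surplus = 566 − 72 = 494.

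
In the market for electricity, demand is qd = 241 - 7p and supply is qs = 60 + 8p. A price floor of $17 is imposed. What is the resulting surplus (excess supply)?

Equilibrium price would be p* = 181/15, so the floor at 17 binds.
At p = 17: qd = 122, qs = 196.
Surplus = 196 − 122 = 74.

Surplus = 74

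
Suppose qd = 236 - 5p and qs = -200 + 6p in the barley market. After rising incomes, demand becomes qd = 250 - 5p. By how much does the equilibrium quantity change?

Original equilibrium: p* = 436/11, q* = 416/11.
New equilibrium: 250 - 5p = -200 + 6p, so 450 = 11p and p' = 450/11; q' = 250 − 5(450/11) = 500/11.
Change in quantity: 500/11 − 416/11 = 84/11.

Δq = 84/11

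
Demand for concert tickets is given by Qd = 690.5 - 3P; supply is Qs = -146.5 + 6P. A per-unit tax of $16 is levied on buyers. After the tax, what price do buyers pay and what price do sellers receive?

Pre-tax equilibrium: P* = 93, Q* = 411.5.
Tax on buyers shifts demand to Qd = 690.5 − 3(P + 16) = 642.5 - 3P.
642.5 - 3P = -146.5 + 6P gives seller price Ps = 263/3; buyers pay Pb = 263/3 + 16 = 311/3.
New quantity: Q = 690.5 − 3(311/3) = 379.5.

Buyers pay 311/3, sellers receive 263/3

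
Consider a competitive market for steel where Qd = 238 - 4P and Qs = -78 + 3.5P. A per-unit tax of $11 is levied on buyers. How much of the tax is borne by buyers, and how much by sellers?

Pre-tax equilibrium: P* = 632/15, Q* = 1042/15.
Tax on buyers shifts demand to Qd = 238 − 4(P + 11) = 194 - 4P.
194 - 4P = -78 + 3.5P gives seller price Ps = 544/15; buyers pay Pb = 544/15 + 11 = 709/15.
New quantity: Q = 238 − 4(709/15) = 734/15.
Buyer burden = 709/15 − 632/15 = 77/15; seller burden = 632/15 − 544/15 = 88/15.

Buyers bear 77/15, sellers bear 88/15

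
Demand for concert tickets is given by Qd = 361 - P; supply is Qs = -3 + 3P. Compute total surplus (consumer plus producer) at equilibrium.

Equilibrium: 361 - P = -3 + 3P gives P* = 91, Q* = 270.
Demand choke price: P = 361; supply starts at P = 1.
CS = ½(361 − 91)(270) = 36450; PS = ½(91 − 1)(270) = 12150.

Total surplus = 48600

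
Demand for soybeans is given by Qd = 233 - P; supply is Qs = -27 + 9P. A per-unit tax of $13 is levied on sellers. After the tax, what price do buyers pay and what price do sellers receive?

Buyers pay $37.7, sellers receive $24.7

Pre-tax equilibrium: P* = 26, Q* = 207.
Tax on sellers shifts supply to Qs = -27 + 9(P − 13) = -144 + 9P.
233 - P = -144 + 9P gives buyer price Pb = 37.7; sellers receive Ps = 37.7 − 13 = 24.7.
New quantity: Q = 233 − 1(37.7) = 195.3.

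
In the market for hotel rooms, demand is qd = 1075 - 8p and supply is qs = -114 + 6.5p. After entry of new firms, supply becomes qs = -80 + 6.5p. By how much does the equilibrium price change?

Δp = -68/29

Original equilibrium: p* = 82, q* = 419.
New equilibrium: 1075 - 8p = -80 + 6.5p, so 1155 = 14.5p and p' = 2310/29; q' = 1075 − 8(2310/29) = 12695/29.
Change in price: 2310/29 − 82 = -68/29.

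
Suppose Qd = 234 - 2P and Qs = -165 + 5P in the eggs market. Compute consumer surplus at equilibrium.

Consumer surplus = 3600

Equilibrium: 234 - 2P = -165 + 5P gives P* = 57, Q* = 120.
Demand choke price (Qd = 0): P = 117.
CS = ½(117 − 57)(120) = 3600.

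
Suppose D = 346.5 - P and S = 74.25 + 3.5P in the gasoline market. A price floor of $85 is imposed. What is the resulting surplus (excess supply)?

Equilibrium price would be P* = 60.5, so the floor at 85 binds.
At P = 85: D = 261.5, S = 371.75.
Surplus = 371.75 − 261.5 = 110.25.

Surplus = 110.25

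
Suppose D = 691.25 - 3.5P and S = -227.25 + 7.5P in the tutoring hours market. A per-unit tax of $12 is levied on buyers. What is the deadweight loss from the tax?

Pre-tax equilibrium: P* = 83.5, Q* = 399.
Tax on buyers shifts demand to D = 691.25 − 3.5(P + 12) = 649.25 - 3.5P.
649.25 - 3.5P = -227.25 + 7.5P gives seller price Ps = 1753/22; buyers pay Pb = 1753/22 + 12 = 2017/22.
New quantity: Q = 691.25 − 3.5(2017/22) = 4074/11.
DWL = ½ × 12 × (399 − 4074/11) = 1890/11.

Deadweight loss = 1890/11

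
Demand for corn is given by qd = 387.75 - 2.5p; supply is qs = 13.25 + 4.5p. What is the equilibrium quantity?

q* = 254

Set qd = qs: 387.75 - 2.5p = 13.25 + 4.5p.
374.5 = 7p, so p* = 53.5.
q* = 387.75 − 2.5(53.5) = 254.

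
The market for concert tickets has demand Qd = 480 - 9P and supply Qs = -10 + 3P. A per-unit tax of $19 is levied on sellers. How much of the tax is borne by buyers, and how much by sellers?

Buyers bear $4.75, sellers bear $14.25

Pre-tax equilibrium: P* = 245/6, Q* = 112.5.
Tax on sellers shifts supply to Qs = -10 + 3(P − 19) = -67 + 3P.
480 - 9P = -67 + 3P gives buyer price Pb = 547/12; sellers receive Ps = 547/12 − 19 = 319/12.
New quantity: Q = 480 − 9(547/12) = 69.75.
Buyer burden = 547/12 − 245/6 = 4.75; seller burden = 245/6 − 319/12 = 14.25.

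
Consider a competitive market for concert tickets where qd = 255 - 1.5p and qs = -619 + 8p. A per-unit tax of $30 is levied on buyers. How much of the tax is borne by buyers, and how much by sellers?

Buyers bear 480/19, sellers bear 90/19

Pre-tax equilibrium: p* = 92, q* = 117.
Tax on buyers shifts demand to qd = 255 − 1.5(p + 30) = 210 - 1.5p.
210 - 1.5p = -619 + 8p gives seller price ps = 1658/19; buyers pay pb = 1658/19 + 30 = 2228/19.
New quantity: q = 255 − 1.5(2228/19) = 1503/19.
Buyer burden = 2228/19 − 92 = 480/19; seller burden = 92 − 1658/19 = 90/19.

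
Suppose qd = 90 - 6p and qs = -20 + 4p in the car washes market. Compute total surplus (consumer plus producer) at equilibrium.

Total surplus = 120

Equilibrium: 90 - 6p = -20 + 4p gives p* = 11, q* = 24.
Demand choke price: p = 15; supply starts at p = 5.
CS = ½(15 − 11)(24) = 48; PS = ½(11 − 5)(24) = 72.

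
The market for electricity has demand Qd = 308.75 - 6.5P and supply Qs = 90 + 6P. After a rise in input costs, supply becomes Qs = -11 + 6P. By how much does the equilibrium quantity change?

ΔQ = -52.52

Original equilibrium: P* = 17.5, Q* = 195.
New equilibrium: 308.75 - 6.5P = -11 + 6P, so 319.75 = 12.5P and P' = 25.58; Q' = 308.75 − 6.5(25.58) = 142.48.
Change in quantity: 142.48 − 195 = -52.52.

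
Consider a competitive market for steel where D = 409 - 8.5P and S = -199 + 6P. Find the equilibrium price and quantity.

P* = 1216/29, Q* = 1525/29

Set D = S: 409 - 8.5P = -199 + 6P.
608 = 14.5P, so P* = 1216/29.
Q* = 409 − 8.5(1216/29) = 1525/29.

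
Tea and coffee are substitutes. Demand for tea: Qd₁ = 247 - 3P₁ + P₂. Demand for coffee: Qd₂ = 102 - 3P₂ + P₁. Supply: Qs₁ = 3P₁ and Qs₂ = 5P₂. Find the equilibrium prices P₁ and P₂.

Market 1: 247 - 3P₁ + P₂ = 3P₁ → 6P₁ - P₂ = 247.
Market 2: 8P₂ - P₁ = 102.
Eliminating P₂: 8×(1) + 1×(2) gives 47P₁ = 2078, so P₁ = 2078/47.
Back-substitute into (2): P₂ = (102 + 1×2078/47) / 8 = 859/47.

P₁ = 2078/47, P₂ = 859/47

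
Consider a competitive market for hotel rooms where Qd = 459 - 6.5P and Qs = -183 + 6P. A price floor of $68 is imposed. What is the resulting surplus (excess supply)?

Surplus = 208

Equilibrium price would be P* = 51.36, so the floor at 68 binds.
At P = 68: Qd = 17, Qs = 225.
Surplus = 225 − 17 = 208.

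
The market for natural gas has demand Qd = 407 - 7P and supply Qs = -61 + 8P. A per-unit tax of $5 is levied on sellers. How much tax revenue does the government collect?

Tax revenue = 2549/3

Pre-tax equilibrium: P* = 31.2, Q* = 188.6.
Tax on sellers shifts supply to Qs = -61 + 8(P − 5) = -101 + 8P.
407 - 7P = -101 + 8P gives buyer price Pb = 508/15; sellers receive Ps = 508/15 − 5 = 433/15.
New quantity: Q = 407 − 7(508/15) = 2549/15.
Revenue = 5 × 2549/15 = 2549/3.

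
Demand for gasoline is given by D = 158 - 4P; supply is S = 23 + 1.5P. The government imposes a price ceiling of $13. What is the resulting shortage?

Equilibrium price would be P* = 270/11, so the ceiling at 13 binds.
At P = 13: D = 158 − 4(13) = 106, S = 23 + 1.5(13) = 42.5.
Shortage = 106 − 42.5 = 63.5.

Shortage = 63.5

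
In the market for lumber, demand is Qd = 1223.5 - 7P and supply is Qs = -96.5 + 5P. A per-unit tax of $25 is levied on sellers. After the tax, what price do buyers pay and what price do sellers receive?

Pre-tax equilibrium: P* = 110, Q* = 453.5.
Tax on sellers shifts supply to Qs = -96.5 + 5(P − 25) = -221.5 + 5P.
1223.5 - 7P = -221.5 + 5P gives buyer price Pb = 1445/12; sellers receive Ps = 1445/12 − 25 = 1145/12.
New quantity: Q = 1223.5 − 7(1445/12) = 4567/12.

Buyers pay 1445/12, sellers receive 1145/12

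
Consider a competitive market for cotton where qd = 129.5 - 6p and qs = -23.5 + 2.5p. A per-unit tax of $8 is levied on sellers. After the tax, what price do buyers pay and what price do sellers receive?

Buyers pay 346/17, sellers receive 210/17

Pre-tax equilibrium: p* = 18, q* = 21.5.
Tax on sellers shifts supply to qs = -23.5 + 2.5(p − 8) = -43.5 + 2.5p.
129.5 - 6p = -43.5 + 2.5p gives buyer price pb = 346/17; sellers receive ps = 346/17 − 8 = 210/17.
New quantity: q = 129.5 − 6(346/17) = 251/34.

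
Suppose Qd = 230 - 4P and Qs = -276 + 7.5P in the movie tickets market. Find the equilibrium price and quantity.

P* = 44, Q* = 54

Set Qd = Qs: 230 - 4P = -276 + 7.5P.
506 = 11.5P, so P* = 44.
Q* = 230 − 4(44) = 54.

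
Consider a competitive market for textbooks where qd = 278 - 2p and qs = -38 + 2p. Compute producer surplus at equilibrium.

Producer surplus = 3600

Equilibrium: 278 - 2p = -38 + 2p gives p* = 79, q* = 120.
Supply starts at p = 19 (where qs = 0).
PS = ½(79 − 19)(120) = 3600.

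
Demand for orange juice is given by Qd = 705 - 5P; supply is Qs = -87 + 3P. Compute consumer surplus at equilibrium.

Equilibrium: 705 - 5P = -87 + 3P gives P* = 99, Q* = 210.
Demand choke price (Qd = 0): P = 141.
CS = ½(141 − 99)(210) = 4410.

Consumer surplus = 4410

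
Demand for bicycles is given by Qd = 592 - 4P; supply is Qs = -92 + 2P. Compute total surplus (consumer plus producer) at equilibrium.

Total surplus = 6936

Equilibrium: 592 - 4P = -92 + 2P gives P* = 114, Q* = 136.
Demand choke price: P = 148; supply starts at P = 46.
CS = ½(148 − 114)(136) = 2312; PS = ½(114 − 46)(136) = 4624.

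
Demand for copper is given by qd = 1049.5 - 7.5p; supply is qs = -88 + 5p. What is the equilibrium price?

Set qd = qs: 1049.5 - 7.5p = -88 + 5p.
1137.5 = 12.5p, so p* = 91.
q* = 1049.5 − 7.5(91) = 367.

p* = 91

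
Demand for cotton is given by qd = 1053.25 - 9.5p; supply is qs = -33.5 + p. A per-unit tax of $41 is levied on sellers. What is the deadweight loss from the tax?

Deadweight loss = 31939/42

Pre-tax equilibrium: p* = 103.5, q* = 70.
Tax on sellers shifts supply to qs = -33.5 + 1(p − 41) = -74.5 + p.
1053.25 - 9.5p = -74.5 + p gives buyer price pb = 4511/42; sellers receive ps = 4511/42 − 41 = 2789/42.
New quantity: q = 1053.25 − 9.5(4511/42) = 691/21.
DWL = ½ × 41 × (70 − 691/21) = 31939/42.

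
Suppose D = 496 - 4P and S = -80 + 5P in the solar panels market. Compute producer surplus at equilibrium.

Equilibrium: 496 - 4P = -80 + 5P gives P* = 64, Q* = 240.
Supply starts at P = 16 (where S = 0).
PS = ½(64 − 16)(240) = 5760.

Producer surplus = 5760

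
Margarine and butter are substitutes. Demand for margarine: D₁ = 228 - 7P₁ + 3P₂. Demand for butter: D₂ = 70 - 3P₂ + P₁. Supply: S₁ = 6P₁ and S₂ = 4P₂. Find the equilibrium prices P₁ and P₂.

P₁ = 903/44, P₂ = 569/44

Market 1: 228 - 7P₁ + 3P₂ = 6P₁ → 13P₁ - 3P₂ = 228.
Market 2: 7P₂ - P₁ = 70.
Eliminating P₂: 7×(1) + 3×(2) gives 88P₁ = 1806, so P₁ = 903/44.
Back-substitute into (2): P₂ = (70 + 1×903/44) / 7 = 569/44.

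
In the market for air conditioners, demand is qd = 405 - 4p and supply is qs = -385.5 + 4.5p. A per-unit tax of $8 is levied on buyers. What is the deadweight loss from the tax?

Pre-tax equilibrium: p* = 93, q* = 33.
Tax on buyers shifts demand to qd = 405 − 4(p + 8) = 373 - 4p.
373 - 4p = -385.5 + 4.5p gives seller price ps = 1517/17; buyers pay pb = 1517/17 + 8 = 1653/17.
New quantity: q = 405 − 4(1653/17) = 273/17.
DWL = ½ × 8 × (33 − 273/17) = 1152/17.

Deadweight loss = 1152/17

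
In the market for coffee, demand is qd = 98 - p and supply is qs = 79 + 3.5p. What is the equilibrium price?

Set qd = qs: 98 - p = 79 + 3.5p.
19 = 4.5p, so p* = 38/9.
q* = 98 − 1(38/9) = 844/9.

p* = 38/9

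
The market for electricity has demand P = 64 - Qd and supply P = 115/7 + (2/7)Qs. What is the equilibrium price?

Set the two price expressions equal: 64 - Q = 115/7 + (2/7)Q.
333/7 = (9/7)Q, so Q* = 37.
P* = 64 − (1)(37) = 27.

P* = 27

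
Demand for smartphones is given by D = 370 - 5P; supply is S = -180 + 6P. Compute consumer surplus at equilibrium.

Consumer surplus = 1440

Equilibrium: 370 - 5P = -180 + 6P gives P* = 50, Q* = 120.
Demand choke price (D = 0): P = 74.
CS = ½(74 − 50)(120) = 1440.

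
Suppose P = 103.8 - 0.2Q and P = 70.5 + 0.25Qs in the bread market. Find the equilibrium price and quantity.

Set the two price expressions equal: 103.8 - 0.2Q = 70.5 + 0.25Q.
33.3 = 0.45Q, so Q* = 74.
P* = 103.8 − (0.2)(74) = 89.

P* = 89, Q* = 74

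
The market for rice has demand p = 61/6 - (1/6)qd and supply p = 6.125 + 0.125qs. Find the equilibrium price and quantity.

p* = 55/7, q* = 97/7

Set the two price expressions equal: 61/6 - (1/6)q = 6.125 + 0.125q.
97/24 = (7/24)q, so q* = 97/7.
p* = 61/6 − (1/6)(97/7) = 55/7.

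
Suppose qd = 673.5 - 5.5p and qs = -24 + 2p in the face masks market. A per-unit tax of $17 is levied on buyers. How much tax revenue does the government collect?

Pre-tax equilibrium: p* = 93, q* = 162.
Tax on buyers shifts demand to qd = 673.5 − 5.5(p + 17) = 580 - 5.5p.
580 - 5.5p = -24 + 2p gives seller price ps = 1208/15; buyers pay pb = 1208/15 + 17 = 1463/15.
New quantity: q = 673.5 − 5.5(1463/15) = 2056/15.
Revenue = 17 × 2056/15 = 34952/15.

Tax revenue = 34952/15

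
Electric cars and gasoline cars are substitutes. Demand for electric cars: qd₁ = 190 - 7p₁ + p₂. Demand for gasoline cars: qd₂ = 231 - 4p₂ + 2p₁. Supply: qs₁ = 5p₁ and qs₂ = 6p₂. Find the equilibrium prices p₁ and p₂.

Market 1: 190 - 7p₁ + p₂ = 5p₁ → 12p₁ - p₂ = 190.
Market 2: 10p₂ - 2p₁ = 231.
Eliminating p₂: 10×(1) + 1×(2) gives 118p₁ = 2131, so p₁ = 2131/118.
Back-substitute into (2): p₂ = (231 + 2×2131/118) / 10 = 1576/59.

p₁ = 2131/118, p₂ = 1576/59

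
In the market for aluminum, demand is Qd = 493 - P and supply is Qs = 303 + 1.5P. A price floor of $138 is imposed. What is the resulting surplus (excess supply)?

Surplus = 155

Equilibrium price would be P* = 76, so the floor at 138 binds.
At P = 138: Qd = 355, Qs = 510.
Surplus = 510 − 355 = 155.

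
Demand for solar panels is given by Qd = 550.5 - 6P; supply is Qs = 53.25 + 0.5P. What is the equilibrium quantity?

Q* = 91.5

Set Qd = Qs: 550.5 - 6P = 53.25 + 0.5P.
497.25 = 6.5P, so P* = 76.5.
Q* = 550.5 − 6(76.5) = 91.5.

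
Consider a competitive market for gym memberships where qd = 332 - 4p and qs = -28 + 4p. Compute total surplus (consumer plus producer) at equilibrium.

Total surplus = 5776

Equilibrium: 332 - 4p = -28 + 4p gives p* = 45, q* = 152.
Demand choke price: p = 83; supply starts at p = 7.
CS = ½(83 − 45)(152) = 2888; PS = ½(45 − 7)(152) = 2888.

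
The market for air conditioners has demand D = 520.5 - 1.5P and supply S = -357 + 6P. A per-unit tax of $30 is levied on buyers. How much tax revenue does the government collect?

Tax revenue = 9270

Pre-tax equilibrium: P* = 117, Q* = 345.
Tax on buyers shifts demand to D = 520.5 − 1.5(P + 30) = 475.5 - 1.5P.
475.5 - 1.5P = -357 + 6P gives seller price Ps = 111; buyers pay Pb = 111 + 30 = 141.
New quantity: Q = 520.5 − 1.5(141) = 309.
Revenue = 30 × 309 = 9270.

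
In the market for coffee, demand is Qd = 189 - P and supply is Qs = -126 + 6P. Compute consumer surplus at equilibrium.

Equilibrium: 189 - P = -126 + 6P gives P* = 45, Q* = 144.
Demand choke price (Qd = 0): P = 189.
CS = ½(189 − 45)(144) = 10368.

Consumer surplus = 10368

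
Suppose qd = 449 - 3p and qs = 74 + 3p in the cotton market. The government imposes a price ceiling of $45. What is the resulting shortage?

Shortage = 105

Equilibrium price would be p* = 62.5, so the ceiling at 45 binds.
At p = 45: qd = 449 − 3(45) = 314, qs = 74 + 3(45) = 209.
Shortage = 314 − 209 = 105.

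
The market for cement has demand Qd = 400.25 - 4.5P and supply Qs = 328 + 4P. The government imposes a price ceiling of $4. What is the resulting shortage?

Shortage = 38.25

Equilibrium price would be P* = 8.5, so the ceiling at 4 binds.
At P = 4: Qd = 400.25 − 4.5(4) = 382.25, Qs = 328 + 4(4) = 344.
Shortage = 382.25 − 344 = 38.25.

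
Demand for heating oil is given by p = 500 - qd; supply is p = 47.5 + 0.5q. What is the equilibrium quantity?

Set the two price expressions equal: 500 - q = 47.5 + 0.5q.
452.5 = 1.5q, so q* = 905/3.
p* = 500 − (1)(905/3) = 595/3.

q* = 905/3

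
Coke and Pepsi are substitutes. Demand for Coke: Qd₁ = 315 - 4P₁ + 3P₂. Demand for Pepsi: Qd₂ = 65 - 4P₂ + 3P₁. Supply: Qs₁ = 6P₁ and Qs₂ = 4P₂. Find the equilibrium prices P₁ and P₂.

Market 1: 315 - 4P₁ + 3P₂ = 6P₁ → 10P₁ - 3P₂ = 315.
Market 2: 8P₂ - 3P₁ = 65.
Eliminating P₂: 8×(1) + 3×(2) gives 71P₁ = 2715, so P₁ = 2715/71.
Back-substitute into (2): P₂ = (65 + 3×2715/71) / 8 = 1595/71.

P₁ = 2715/71, P₂ = 1595/71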